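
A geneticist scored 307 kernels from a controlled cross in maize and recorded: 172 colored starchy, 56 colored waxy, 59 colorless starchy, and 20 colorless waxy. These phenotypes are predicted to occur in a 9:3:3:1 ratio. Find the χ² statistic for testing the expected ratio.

The 9:3:3:1 ratio has 16 parts, so with N = 307 the expected counts are:
  colored starchy: 307 × 9/16 = 172.6875
  colored waxy: 307 × 3/16 = 57.5625
  colorless starchy: 307 × 3/16 = 57.5625
  colorless waxy: 307 × 1/16 = 19.1875
χ² = Σ (O − E)² / E
  colored starchy: (172 − 172.6875)² / 172.6875 = 0.0027
  colored waxy: (56 − 57.5625)² / 57.5625 = 0.0424
  colorless starchy: (59 − 57.5625)² / 57.5625 = 0.0359
  colorless waxy: (20 − 19.1875)² / 19.1875 = 0.0344
χ² = 0.0027 + 0.0424 + 0.0359 + 0.0344 = 0.1154 ≈ 0.115

0.115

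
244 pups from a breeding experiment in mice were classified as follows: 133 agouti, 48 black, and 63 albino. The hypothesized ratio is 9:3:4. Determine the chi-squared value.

0.308

Under the 9:3:4 hypothesis (Σ ratio = 16, N = 244):
  agouti: 244 × 9/16 = 137.25
  black: 244 × 3/16 = 45.75
  albino: 244 × 4/16 = 61
χ² = Σ (O − E)² / E
  agouti: (133 − 137.25)² / 137.25 = 0.1316
  black: (48 − 45.75)² / 45.75 = 0.1107
  albino: (63 − 61)² / 61 = 0.0656
χ² = 0.1316 + 0.1107 + 0.0656 = 0.3079 ≈ 0.308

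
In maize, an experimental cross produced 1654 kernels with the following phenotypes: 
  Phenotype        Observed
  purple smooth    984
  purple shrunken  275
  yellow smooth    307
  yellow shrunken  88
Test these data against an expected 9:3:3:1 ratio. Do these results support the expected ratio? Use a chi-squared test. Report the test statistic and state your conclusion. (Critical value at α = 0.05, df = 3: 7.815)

9.387; not consistent

The 9:3:3:1 ratio has 16 parts, so with N = 1654 the expected counts are:
  purple smooth: 1654 × 9/16 = 930.375
  purple shrunken: 1654 × 3/16 = 310.125
  yellow smooth: 1654 × 3/16 = 310.125
  yellow shrunken: 1654 × 1/16 = 103.375
χ² = Σ (O − E)² / E
  purple smooth: (984 − 930.375)² / 930.375 = 3.0908
  purple shrunken: (275 − 310.125)² / 310.125 = 3.9783
  yellow smooth: (307 − 310.125)² / 310.125 = 0.0315
  yellow shrunken: (88 − 103.375)² / 103.375 = 2.2867
χ² = 3.0908 + 3.9783 + 0.0315 + 2.2867 = 9.3873 ≈ 9.387
Degrees of freedom = 4 − 1 = 3; critical value at α = 0.05 is 7.815.
Since 9.387 > 7.815, we reject the null hypothesis — the data do not fit the 9:3:3:1 ratio.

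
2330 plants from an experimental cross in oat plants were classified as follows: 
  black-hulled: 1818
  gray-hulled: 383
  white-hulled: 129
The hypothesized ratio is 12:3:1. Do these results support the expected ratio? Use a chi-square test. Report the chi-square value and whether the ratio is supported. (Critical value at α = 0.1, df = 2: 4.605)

Under the 12:3:1 hypothesis (Σ ratio = 16, N = 2330):
  black-hulled: 2330 × 12/16 = 1747.5
  gray-hulled: 2330 × 3/16 = 436.875
  white-hulled: 2330 × 1/16 = 145.625
χ² = Σ (O − E)² / E
  black-hulled: (1818 − 1747.5)² / 1747.5 = 2.8442
  gray-hulled: (383 − 436.875)² / 436.875 = 6.6438
  white-hulled: (129 − 145.625)² / 145.625 = 1.8980
χ² = 2.8442 + 6.6438 + 1.8980 = 11.386
Degrees of freedom = 3 − 1 = 2; critical value at α = 0.1 is 4.605.
Since 11.386 > 4.605, we reject the null hypothesis — the data do not fit the 12:3:1 ratio.

11.386; not consistent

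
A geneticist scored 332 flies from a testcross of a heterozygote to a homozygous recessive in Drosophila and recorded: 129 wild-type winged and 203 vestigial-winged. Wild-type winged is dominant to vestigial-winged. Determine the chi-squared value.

A testcross of a heterozygote (Aa × aa) gives a 1:1 phenotypic ratio.
Expected counts for N = 332 under a 1:1 ratio (total parts = 2):
  wild-type winged: 332 × 1/2 = 166
  vestigial-winged: 332 × 1/2 = 166
χ² = Σ (O − E)² / E
  wild-type winged: (129 − 166)² / 166 = 8.2470
  vestigial-winged: (203 − 166)² / 166 = 8.2470
χ² = 8.2470 + 8.2470 = 16.494

16.494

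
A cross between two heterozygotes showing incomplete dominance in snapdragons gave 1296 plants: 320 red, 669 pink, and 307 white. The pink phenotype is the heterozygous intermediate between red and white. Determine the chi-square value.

With incomplete dominance, a heterozygote × heterozygote cross gives a 1:2:1 phenotypic ratio.
Total ratio parts = 4. Expected numbers out of 1296:
  red: 1296 × 1/4 = 324
  pink: 1296 × 2/4 = 648
  white: 1296 × 1/4 = 324
χ² = Σ (O − E)² / E
  red: (320 − 324)² / 324 = 0.0494
  pink: (669 − 648)² / 648 = 0.6806
  white: (307 − 324)² / 324 = 0.8920
χ² = 0.0494 + 0.6806 + 0.8920 = 1.622

1.622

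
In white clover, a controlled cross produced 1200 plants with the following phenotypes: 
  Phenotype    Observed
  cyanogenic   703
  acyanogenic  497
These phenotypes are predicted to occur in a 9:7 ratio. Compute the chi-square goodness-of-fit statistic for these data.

Total ratio parts = 16. Expected numbers out of 1200:
  cyanogenic: 1200 × 9/16 = 675
  acyanogenic: 1200 × 7/16 = 525
χ² = Σ (O − E)² / E
  cyanogenic: (703 − 675)² / 675 = 1.1615
  acyanogenic: (497 − 525)² / 525 = 1.4933
χ² = 1.1615 + 1.4933 = 2.6548 ≈ 2.655

2.655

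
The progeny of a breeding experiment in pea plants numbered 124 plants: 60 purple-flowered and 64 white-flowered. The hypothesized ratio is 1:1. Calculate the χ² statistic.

0.129

Under the 1:1 hypothesis (Σ ratio = 2, N = 124):
  purple-flowered: 124 × 1/2 = 62
  white-flowered: 124 × 1/2 = 62
χ² = Σ (O − E)² / E
  purple-flowered: (60 − 62)² / 62 = 0.0645
  white-flowered: (64 − 62)² / 62 = 0.0645
χ² = 0.0645 + 0.0645 = 0.129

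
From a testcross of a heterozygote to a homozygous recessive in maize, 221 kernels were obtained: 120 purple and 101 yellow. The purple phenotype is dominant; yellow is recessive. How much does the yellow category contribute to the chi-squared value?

0.817

A testcross of a heterozygote (Aa × aa) gives a 1:1 phenotypic ratio.
Total ratio parts = 2. Expected numbers out of 221:
  purple: 221 × 1/2 = 110.5
  yellow: 221 × 1/2 = 110.5
Contribution of yellow: (101 − 110.5)² / 110.5 = 0.8167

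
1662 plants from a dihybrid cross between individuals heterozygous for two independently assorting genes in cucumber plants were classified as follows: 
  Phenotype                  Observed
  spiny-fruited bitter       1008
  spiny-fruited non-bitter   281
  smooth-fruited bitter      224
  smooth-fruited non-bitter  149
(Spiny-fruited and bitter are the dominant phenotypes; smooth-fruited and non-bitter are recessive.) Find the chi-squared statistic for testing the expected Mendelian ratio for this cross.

A dihybrid F₂ with independent assortment and complete dominance at both loci gives a 9:3:3:1 phenotypic ratio.
Expected counts for N = 1662 under a 9:3:3:1 ratio (total parts = 16):
  spiny-fruited bitter: 1662 × 9/16 = 934.875
  spiny-fruited non-bitter: 1662 × 3/16 = 311.625
  smooth-fruited bitter: 1662 × 3/16 = 311.625
  smooth-fruited non-bitter: 1662 × 1/16 = 103.875
χ² = Σ (O − E)² / E
  spiny-fruited bitter: (1008 − 934.875)² / 934.875 = 5.7198
  spiny-fruited non-bitter: (281 − 311.625)² / 311.625 = 3.0097
  smooth-fruited bitter: (224 − 311.625)² / 311.625 = 24.6390
  smooth-fruited non-bitter: (149 − 103.875)² / 103.875 = 19.6030
χ² = 5.7198 + 3.0097 + 24.6390 + 19.6030 = 52.9715 ≈ 52.972

52.972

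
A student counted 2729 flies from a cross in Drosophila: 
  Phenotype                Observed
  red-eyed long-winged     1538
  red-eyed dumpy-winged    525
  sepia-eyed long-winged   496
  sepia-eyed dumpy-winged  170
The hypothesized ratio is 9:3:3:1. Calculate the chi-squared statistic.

The 9:3:3:1 ratio has 16 parts, so with N = 2729 the expected counts are:
  red-eyed long-winged: 2729 × 9/16 = 1535.0625
  red-eyed dumpy-winged: 2729 × 3/16 = 511.6875
  sepia-eyed long-winged: 2729 × 3/16 = 511.6875
  sepia-eyed dumpy-winged: 2729 × 1/16 = 170.5625
χ² = Σ (O − E)² / E
  red-eyed long-winged: (1538 − 1535.0625)² / 1535.0625 = 0.0056
  red-eyed dumpy-winged: (525 − 511.6875)² / 511.6875 = 0.3463
  sepia-eyed long-winged: (496 − 511.6875)² / 511.6875 = 0.4810
  sepia-eyed dumpy-winged: (170 − 170.5625)² / 170.5625 = 0.0019
χ² = 0.0056 + 0.3463 + 0.4810 + 0.0019 = 0.8348 ≈ 0.835

0.835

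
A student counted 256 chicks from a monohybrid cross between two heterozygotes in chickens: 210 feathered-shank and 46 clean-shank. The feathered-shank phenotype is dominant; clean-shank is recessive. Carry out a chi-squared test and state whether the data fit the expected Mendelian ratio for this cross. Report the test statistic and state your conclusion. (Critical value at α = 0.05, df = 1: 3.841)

6.750; not consistent

For a monohybrid cross between heterozygotes with complete dominance, the expected phenotypic ratio is 3:1.
Total ratio parts = 4. Expected numbers out of 256:
  feathered-shank: 256 × 3/4 = 192
  clean-shank: 256 × 1/4 = 64
χ² = Σ (O − E)² / E
  feathered-shank: (210 − 192)² / 192 = 1.6875
  clean-shank: (46 − 64)² / 64 = 5.0625
χ² = 1.6875 + 5.0625 = 6.750
Degrees of freedom = 2 − 1 = 1; critical value at α = 0.05 is 3.841.
Since 6.750 > 3.841, we reject the null hypothesis — the data do not fit the 3:1 ratio.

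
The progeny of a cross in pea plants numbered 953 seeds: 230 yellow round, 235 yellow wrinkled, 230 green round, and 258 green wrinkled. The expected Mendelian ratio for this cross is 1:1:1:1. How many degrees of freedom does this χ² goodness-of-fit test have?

3

A goodness-of-fit test with 4 phenotype classes has df = 4 − 1 = 3.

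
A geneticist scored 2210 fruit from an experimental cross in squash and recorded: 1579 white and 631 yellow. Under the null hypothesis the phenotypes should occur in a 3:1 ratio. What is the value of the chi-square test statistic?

The 3:1 ratio has 4 parts, so with N = 2210 the expected counts are:
  white: 2210 × 3/4 = 1657.5
  yellow: 2210 × 1/4 = 552.5
χ² = Σ (O − E)² / E
  white: (1579 − 1657.5)² / 1657.5 = 3.7178
  yellow: (631 − 552.5)² / 552.5 = 11.1534
χ² = 3.7178 + 11.1534 = 14.8712 ≈ 14.871

14.871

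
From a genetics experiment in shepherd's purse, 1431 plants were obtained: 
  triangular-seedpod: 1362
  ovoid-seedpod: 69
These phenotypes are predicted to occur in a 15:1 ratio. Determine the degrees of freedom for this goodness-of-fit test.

1

A goodness-of-fit test with 2 phenotype classes has df = 2 − 1 = 1.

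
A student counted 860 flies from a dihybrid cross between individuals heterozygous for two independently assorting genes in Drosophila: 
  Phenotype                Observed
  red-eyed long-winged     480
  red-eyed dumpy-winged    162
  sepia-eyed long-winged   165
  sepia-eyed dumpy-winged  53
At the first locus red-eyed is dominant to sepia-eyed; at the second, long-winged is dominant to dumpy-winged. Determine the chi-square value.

0.130

A dihybrid F₂ with independent assortment and complete dominance at both loci gives a 9:3:3:1 phenotypic ratio.
The 9:3:3:1 ratio has 16 parts, so with N = 860 the expected counts are:
  red-eyed long-winged: 860 × 9/16 = 483.75
  red-eyed dumpy-winged: 860 × 3/16 = 161.25
  sepia-eyed long-winged: 860 × 3/16 = 161.25
  sepia-eyed dumpy-winged: 860 × 1/16 = 53.75
χ² = Σ (O − E)² / E
  red-eyed long-winged: (480 − 483.75)² / 483.75 = 0.0291
  red-eyed dumpy-winged: (162 − 161.25)² / 161.25 = 0.0035
  sepia-eyed long-winged: (165 − 161.25)² / 161.25 = 0.0872
  sepia-eyed dumpy-winged: (53 − 53.75)² / 53.75 = 0.0105
χ² = 0.0291 + 0.0035 + 0.0872 + 0.0105 = 0.1303 ≈ 0.130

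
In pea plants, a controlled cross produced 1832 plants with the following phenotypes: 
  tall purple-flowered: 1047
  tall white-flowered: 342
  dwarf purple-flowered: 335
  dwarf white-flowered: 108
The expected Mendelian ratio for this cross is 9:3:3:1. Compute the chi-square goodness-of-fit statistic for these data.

0.850

Under the 9:3:3:1 hypothesis (Σ ratio = 16, N = 1832):
  tall purple-flowered: 1832 × 9/16 = 1030.5
  tall white-flowered: 1832 × 3/16 = 343.5
  dwarf purple-flowered: 1832 × 3/16 = 343.5
  dwarf white-flowered: 1832 × 1/16 = 114.5
χ² = Σ (O − E)² / E
  tall purple-flowered: (1047 − 1030.5)² / 1030.5 = 0.2642
  tall white-flowered: (342 − 343.5)² / 343.5 = 0.0066
  dwarf purple-flowered: (335 − 343.5)² / 343.5 = 0.2103
  dwarf white-flowered: (108 − 114.5)² / 114.5 = 0.3690
χ² = 0.2642 + 0.0066 + 0.2103 + 0.3690 = 0.8501 ≈ 0.850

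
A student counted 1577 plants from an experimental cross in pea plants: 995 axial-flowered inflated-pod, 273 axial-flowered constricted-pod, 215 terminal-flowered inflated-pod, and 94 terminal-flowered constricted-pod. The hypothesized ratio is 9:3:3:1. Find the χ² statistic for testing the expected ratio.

Expected counts for N = 1577 under a 9:3:3:1 ratio (total parts = 16):
  axial-flowered inflated-pod: 1577 × 9/16 = 887.0625
  axial-flowered constricted-pod: 1577 × 3/16 = 295.6875
  terminal-flowered inflated-pod: 1577 × 3/16 = 295.6875
  terminal-flowered constricted-pod: 1577 × 1/16 = 98.5625
χ² = Σ (O − E)² / E
  axial-flowered inflated-pod: (995 − 887.0625)² / 887.0625 = 13.1338
  axial-flowered constricted-pod: (273 − 295.6875)² / 295.6875 = 1.7408
  terminal-flowered inflated-pod: (215 − 295.6875)² / 295.6875 = 22.0181
  terminal-flowered constricted-pod: (94 − 98.5625)² / 98.5625 = 0.2112
χ² = 13.1338 + 1.7408 + 22.0181 + 0.2112 = 37.1039 ≈ 37.104

37.104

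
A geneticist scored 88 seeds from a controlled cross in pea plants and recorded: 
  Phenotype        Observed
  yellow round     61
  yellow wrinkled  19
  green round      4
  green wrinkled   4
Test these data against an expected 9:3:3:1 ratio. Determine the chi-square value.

12.929

Under the 9:3:3:1 hypothesis (Σ ratio = 16, N = 88):
  yellow round: 88 × 9/16 = 49.5
  yellow wrinkled: 88 × 3/16 = 16.5
  green round: 88 × 3/16 = 16.5
  green wrinkled: 88 × 1/16 = 5.5
χ² = Σ (O − E)² / E
  yellow round: (61 − 49.5)² / 49.5 = 2.6717
  yellow wrinkled: (19 − 16.5)² / 16.5 = 0.3788
  green round: (4 − 16.5)² / 16.5 = 9.4697
  green wrinkled: (4 − 5.5)² / 5.5 = 0.4091
χ² = 2.6717 + 0.3788 + 9.4697 + 0.4091 = 12.9293 ≈ 12.929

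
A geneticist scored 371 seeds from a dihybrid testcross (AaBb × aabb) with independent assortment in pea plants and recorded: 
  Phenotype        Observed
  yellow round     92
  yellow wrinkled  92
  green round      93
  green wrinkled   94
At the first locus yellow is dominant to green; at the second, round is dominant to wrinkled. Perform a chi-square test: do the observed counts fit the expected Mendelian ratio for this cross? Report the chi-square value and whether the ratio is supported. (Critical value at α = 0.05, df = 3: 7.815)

A dihybrid testcross with independent assortment gives a 1:1:1:1 ratio.
Under the 1:1:1:1 hypothesis (Σ ratio = 4, N = 371):
  yellow round: 371 × 1/4 = 92.75
  yellow wrinkled: 371 × 1/4 = 92.75
  green round: 371 × 1/4 = 92.75
  green wrinkled: 371 × 1/4 = 92.75
χ² = Σ (O − E)² / E
  yellow round: (92 − 92.75)² / 92.75 = 0.0061
  yellow wrinkled: (92 − 92.75)² / 92.75 = 0.0061
  green round: (93 − 92.75)² / 92.75 = 0.0007
  green wrinkled: (94 − 92.75)² / 92.75 = 0.0168
χ² = 0.0061 + 0.0061 + 0.0007 + 0.0168 = 0.0297 ≈ 0.030
Degrees of freedom = 4 − 1 = 3; critical value at α = 0.05 is 7.815.
Since 0.030 < 7.815, we fail to reject the null hypothesis — the data are consistent with the 1:1:1:1 ratio.

0.030; consistent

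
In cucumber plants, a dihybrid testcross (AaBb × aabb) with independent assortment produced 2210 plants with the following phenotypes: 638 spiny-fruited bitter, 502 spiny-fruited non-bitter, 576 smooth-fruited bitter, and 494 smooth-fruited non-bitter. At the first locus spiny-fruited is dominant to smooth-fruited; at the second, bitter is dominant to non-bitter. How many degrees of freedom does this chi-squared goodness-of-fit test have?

A dihybrid testcross with independent assortment gives a 1:1:1:1 ratio.
A goodness-of-fit test with 4 phenotype classes has df = 4 − 1 = 3.

3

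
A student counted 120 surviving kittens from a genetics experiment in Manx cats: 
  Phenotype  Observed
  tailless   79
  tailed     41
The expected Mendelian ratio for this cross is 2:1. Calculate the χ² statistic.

0.038

Under the 2:1 hypothesis (Σ ratio = 3, N = 120):
  tailless: 120 × 2/3 = 80
  tailed: 120 × 1/3 = 40
χ² = Σ (O − E)² / E
  tailless: (79 − 80)² / 80 = 0.0125
  tailed: (41 − 40)² / 40 = 0.0250
χ² = 0.0125 + 0.0250 = 0.0375 ≈ 0.038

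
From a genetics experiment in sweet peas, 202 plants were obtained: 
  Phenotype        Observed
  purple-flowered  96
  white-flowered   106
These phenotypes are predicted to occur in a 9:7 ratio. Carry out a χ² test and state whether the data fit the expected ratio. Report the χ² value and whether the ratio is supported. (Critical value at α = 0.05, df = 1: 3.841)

Expected counts for N = 202 under a 9:7 ratio (total parts = 16):
  purple-flowered: 202 × 9/16 = 113.625
  white-flowered: 202 × 7/16 = 88.375
χ² = Σ (O − E)² / E
  purple-flowered: (96 − 113.625)² / 113.625 = 2.7339
  white-flowered: (106 − 88.375)² / 88.375 = 3.5150
χ² = 2.7339 + 3.5150 = 6.2489 ≈ 6.249
Degrees of freedom = 2 − 1 = 1; critical value at α = 0.05 is 3.841.
Since 6.249 > 3.841, we reject the null hypothesis — the data do not fit the 9:7 ratio.

6.249; not consistent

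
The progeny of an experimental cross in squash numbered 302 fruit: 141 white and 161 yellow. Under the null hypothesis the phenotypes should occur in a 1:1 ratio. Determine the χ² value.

Under the 1:1 hypothesis (Σ ratio = 2, N = 302):
  white: 302 × 1/2 = 151
  yellow: 302 × 1/2 = 151
χ² = Σ (O − E)² / E
  white: (141 − 151)² / 151 = 0.6623
  yellow: (161 − 151)² / 151 = 0.6623
χ² = 0.6623 + 0.6623 = 1.3246 ≈ 1.325

1.325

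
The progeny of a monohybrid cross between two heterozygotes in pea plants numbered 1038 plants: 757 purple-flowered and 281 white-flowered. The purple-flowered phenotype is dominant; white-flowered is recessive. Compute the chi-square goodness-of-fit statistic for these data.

For a monohybrid cross between heterozygotes with complete dominance, the expected phenotypic ratio is 3:1.
The 3:1 ratio has 4 parts, so with N = 1038 the expected counts are:
  purple-flowered: 1038 × 3/4 = 778.5
  white-flowered: 1038 × 1/4 = 259.5
χ² = Σ (O − E)² / E
  purple-flowered: (757 − 778.5)² / 778.5 = 0.5938
  white-flowered: (281 − 259.5)² / 259.5 = 1.7813
χ² = 0.5938 + 1.7813 = 2.3751 ≈ 2.375

2.375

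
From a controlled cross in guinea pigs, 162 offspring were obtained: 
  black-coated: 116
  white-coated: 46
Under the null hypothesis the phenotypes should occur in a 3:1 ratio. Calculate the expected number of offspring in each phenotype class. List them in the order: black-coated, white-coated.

The 3:1 ratio has 4 parts, so with N = 162 the expected counts are:
  black-coated: 162 × 3/4 = 121.5
  white-coated: 162 × 1/4 = 40.5

121.5, 40.5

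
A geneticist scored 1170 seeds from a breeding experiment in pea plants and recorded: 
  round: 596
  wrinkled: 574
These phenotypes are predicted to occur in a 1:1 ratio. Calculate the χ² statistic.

0.414

Expected counts for N = 1170 under a 1:1 ratio (total parts = 2):
  round: 1170 × 1/2 = 585
  wrinkled: 1170 × 1/2 = 585
χ² = Σ (O − E)² / E
  round: (596 − 585)² / 585 = 0.2068
  wrinkled: (574 − 585)² / 585 = 0.2068
χ² = 0.2068 + 0.2068 = 0.4136 ≈ 0.414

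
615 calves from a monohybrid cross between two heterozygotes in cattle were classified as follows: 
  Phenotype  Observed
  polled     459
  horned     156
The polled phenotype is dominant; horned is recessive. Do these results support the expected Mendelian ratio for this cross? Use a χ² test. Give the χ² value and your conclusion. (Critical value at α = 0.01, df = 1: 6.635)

0.044; consistent

For a monohybrid cross between heterozygotes with complete dominance, the expected phenotypic ratio is 3:1.
Expected counts for N = 615 under a 3:1 ratio (total parts = 4):
  polled: 615 × 3/4 = 461.25
  horned: 615 × 1/4 = 153.75
χ² = Σ (O − E)² / E
  polled: (459 − 461.25)² / 461.25 = 0.0110
  horned: (156 − 153.75)² / 153.75 = 0.0329
χ² = 0.0110 + 0.0329 = 0.0439 ≈ 0.044
Degrees of freedom = 2 − 1 = 1; critical value at α = 0.01 is 6.635.
Since 0.044 < 6.635, we fail to reject the null hypothesis — the data are consistent with the 3:1 ratio.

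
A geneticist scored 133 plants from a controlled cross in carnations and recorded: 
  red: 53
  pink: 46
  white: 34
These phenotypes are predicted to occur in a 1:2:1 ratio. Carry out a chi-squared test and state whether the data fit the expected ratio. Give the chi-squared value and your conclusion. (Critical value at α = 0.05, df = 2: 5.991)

18.068; not consistent

Expected counts for N = 133 under a 1:2:1 ratio (total parts = 4):
  red: 133 × 1/4 = 33.25
  pink: 133 × 2/4 = 66.5
  white: 133 × 1/4 = 33.25
χ² = Σ (O − E)² / E
  red: (53 − 33.25)² / 33.25 = 11.7312
  pink: (46 − 66.5)² / 66.5 = 6.3195
  white: (34 − 33.25)² / 33.25 = 0.0169
χ² = 11.7312 + 6.3195 + 0.0169 = 18.0676 ≈ 18.068
Degrees of freedom = 3 − 1 = 2; critical value at α = 0.05 is 5.991.
Since 18.068 > 5.991, we reject the null hypothesis — the data do not fit the 1:2:1 ratio.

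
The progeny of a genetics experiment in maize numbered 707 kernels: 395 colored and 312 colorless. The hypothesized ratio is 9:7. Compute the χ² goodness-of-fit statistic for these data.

The 9:7 ratio has 16 parts, so with N = 707 the expected counts are:
  colored: 707 × 9/16 = 397.6875
  colorless: 707 × 7/16 = 309.3125
χ² = Σ (O − E)² / E
  colored: (395 − 397.6875)² / 397.6875 = 0.0182
  colorless: (312 − 309.3125)² / 309.3125 = 0.0234
χ² = 0.0182 + 0.0234 = 0.0416 ≈ 0.042

0.042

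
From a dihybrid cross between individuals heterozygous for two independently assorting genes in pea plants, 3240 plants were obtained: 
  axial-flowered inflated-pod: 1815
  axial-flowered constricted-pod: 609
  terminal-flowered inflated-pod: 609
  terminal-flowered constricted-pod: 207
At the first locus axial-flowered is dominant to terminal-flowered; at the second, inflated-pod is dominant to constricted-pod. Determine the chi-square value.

0.138

A dihybrid F₂ with independent assortment and complete dominance at both loci gives a 9:3:3:1 phenotypic ratio.
Total ratio parts = 16. Expected numbers out of 3240:
  axial-flowered inflated-pod: 3240 × 9/16 = 1822.5
  axial-flowered constricted-pod: 3240 × 3/16 = 607.5
  terminal-flowered inflated-pod: 3240 × 3/16 = 607.5
  terminal-flowered constricted-pod: 3240 × 1/16 = 202.5
χ² = Σ (O − E)² / E
  axial-flowered inflated-pod: (1815 − 1822.5)² / 1822.5 = 0.0309
  axial-flowered constricted-pod: (609 − 607.5)² / 607.5 = 0.0037
  terminal-flowered inflated-pod: (609 − 607.5)² / 607.5 = 0.0037
  terminal-flowered constricted-pod: (207 − 202.5)² / 202.5 = 0.1000
χ² = 0.0309 + 0.0037 + 0.0037 + 0.1000 = 0.1383 ≈ 0.138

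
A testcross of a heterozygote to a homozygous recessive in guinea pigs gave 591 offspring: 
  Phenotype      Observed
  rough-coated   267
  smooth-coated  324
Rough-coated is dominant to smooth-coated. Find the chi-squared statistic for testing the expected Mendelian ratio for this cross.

5.497

A testcross of a heterozygote (Aa × aa) gives a 1:1 phenotypic ratio.
The 1:1 ratio has 2 parts, so with N = 591 the expected counts are:
  rough-coated: 591 × 1/2 = 295.5
  smooth-coated: 591 × 1/2 = 295.5
χ² = Σ (O − E)² / E
  rough-coated: (267 − 295.5)² / 295.5 = 2.7487
  smooth-coated: (324 − 295.5)² / 295.5 = 2.7487
χ² = 2.7487 + 2.7487 = 5.4974 ≈ 5.497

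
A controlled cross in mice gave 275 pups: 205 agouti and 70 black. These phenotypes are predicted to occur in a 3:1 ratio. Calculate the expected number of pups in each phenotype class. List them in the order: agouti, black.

206.25, 68.75

Under the 3:1 hypothesis (Σ ratio = 4, N = 275):
  agouti: 275 × 3/4 = 206.25
  black: 275 × 1/4 = 68.75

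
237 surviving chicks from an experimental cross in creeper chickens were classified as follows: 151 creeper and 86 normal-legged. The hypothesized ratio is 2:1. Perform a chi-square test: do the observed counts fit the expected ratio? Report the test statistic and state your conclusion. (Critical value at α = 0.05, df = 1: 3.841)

Total ratio parts = 3. Expected numbers out of 237:
  creeper: 237 × 2/3 = 158
  normal-legged: 237 × 1/3 = 79
χ² = Σ (O − E)² / E
  creeper: (151 − 158)² / 158 = 0.3101
  normal-legged: (86 − 79)² / 79 = 0.6203
χ² = 0.3101 + 0.6203 = 0.9304 ≈ 0.930
Degrees of freedom = 2 − 1 = 1; critical value at α = 0.05 is 3.841.
Since 0.930 < 3.841, we fail to reject the null hypothesis — the data are consistent with the 2:1 ratio.

0.930; consistent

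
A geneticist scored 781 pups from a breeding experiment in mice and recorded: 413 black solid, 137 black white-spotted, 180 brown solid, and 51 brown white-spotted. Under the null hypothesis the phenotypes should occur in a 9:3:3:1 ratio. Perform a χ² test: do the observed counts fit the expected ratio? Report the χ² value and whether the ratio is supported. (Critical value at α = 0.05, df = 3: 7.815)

9.975; not consistent

The 9:3:3:1 ratio has 16 parts, so with N = 781 the expected counts are:
  black solid: 781 × 9/16 = 439.3125
  black white-spotted: 781 × 3/16 = 146.4375
  brown solid: 781 × 3/16 = 146.4375
  brown white-spotted: 781 × 1/16 = 48.8125
χ² = Σ (O − E)² / E
  black solid: (413 − 439.3125)² / 439.3125 = 1.5760
  black white-spotted: (137 − 146.4375)² / 146.4375 = 0.6082
  brown solid: (180 − 146.4375)² / 146.4375 = 7.6923
  brown white-spotted: (51 − 48.8125)² / 48.8125 = 0.0980
χ² = 1.5760 + 0.6082 + 7.6923 + 0.0980 = 9.9745 ≈ 9.975
Degrees of freedom = 4 − 1 = 3; critical value at α = 0.05 is 7.815.
Since 9.975 > 7.815, we reject the null hypothesis — the data do not fit the 9:3:3:1 ratio.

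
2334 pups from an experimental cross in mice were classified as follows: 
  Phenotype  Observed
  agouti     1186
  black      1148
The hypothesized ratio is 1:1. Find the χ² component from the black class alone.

Total ratio parts = 2. Expected numbers out of 2334:
  agouti: 2334 × 1/2 = 1167
  black: 2334 × 1/2 = 1167
Contribution of black: (1148 − 1167)² / 1167 = 0.3093

0.309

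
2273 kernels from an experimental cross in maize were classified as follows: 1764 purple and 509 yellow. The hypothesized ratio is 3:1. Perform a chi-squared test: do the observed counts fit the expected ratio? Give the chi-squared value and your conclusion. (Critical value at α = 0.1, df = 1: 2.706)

Under the 3:1 hypothesis (Σ ratio = 4, N = 2273):
  purple: 2273 × 3/4 = 1704.75
  yellow: 2273 × 1/4 = 568.25
χ² = Σ (O − E)² / E
  purple: (1764 − 1704.75)² / 1704.75 = 2.0593
  yellow: (509 − 568.25)² / 568.25 = 6.1778
χ² = 2.0593 + 6.1778 = 8.2371 ≈ 8.237
Degrees of freedom = 2 − 1 = 1; critical value at α = 0.1 is 2.706.
Since 8.237 > 2.706, we reject the null hypothesis — the data do not fit the 3:1 ratio.

8.237; not consistent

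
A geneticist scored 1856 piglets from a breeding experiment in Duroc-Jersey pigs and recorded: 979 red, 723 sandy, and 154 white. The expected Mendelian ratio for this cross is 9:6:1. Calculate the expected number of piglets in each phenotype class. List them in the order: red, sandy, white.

The 9:6:1 ratio has 16 parts, so with N = 1856 the expected counts are:
  red: 1856 × 9/16 = 1044
  sandy: 1856 × 6/16 = 696
  white: 1856 × 1/16 = 116

1044, 696, 116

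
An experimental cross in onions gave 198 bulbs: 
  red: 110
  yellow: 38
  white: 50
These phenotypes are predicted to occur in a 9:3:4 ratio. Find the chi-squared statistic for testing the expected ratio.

0.043

Total ratio parts = 16. Expected numbers out of 198:
  red: 198 × 9/16 = 111.375
  yellow: 198 × 3/16 = 37.125
  white: 198 × 4/16 = 49.5
χ² = Σ (O − E)² / E
  red: (110 − 111.375)² / 111.375 = 0.0170
  yellow: (38 − 37.125)² / 37.125 = 0.0206
  white: (50 − 49.5)² / 49.5 = 0.0051
χ² = 0.0170 + 0.0206 + 0.0051 = 0.0427 ≈ 0.043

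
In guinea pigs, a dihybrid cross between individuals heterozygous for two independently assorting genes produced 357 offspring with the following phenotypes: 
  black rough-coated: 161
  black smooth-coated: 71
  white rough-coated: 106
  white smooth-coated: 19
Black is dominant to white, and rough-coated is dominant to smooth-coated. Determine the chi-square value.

31.427

A dihybrid F₂ with independent assortment and complete dominance at both loci gives a 9:3:3:1 phenotypic ratio.
Under the 9:3:3:1 hypothesis (Σ ratio = 16, N = 357):
  black rough-coated: 357 × 9/16 = 200.8125
  black smooth-coated: 357 × 3/16 = 66.9375
  white rough-coated: 357 × 3/16 = 66.9375
  white smooth-coated: 357 × 1/16 = 22.3125
χ² = Σ (O − E)² / E
  black rough-coated: (161 − 200.8125)² / 200.8125 = 7.8931
  black smooth-coated: (71 − 66.9375)² / 66.9375 = 0.2466
  white rough-coated: (106 − 66.9375)² / 66.9375 = 22.7956
  white smooth-coated: (19 − 22.3125)² / 22.3125 = 0.4918
χ² = 7.8931 + 0.2466 + 22.7956 + 0.4918 = 31.4271 ≈ 31.427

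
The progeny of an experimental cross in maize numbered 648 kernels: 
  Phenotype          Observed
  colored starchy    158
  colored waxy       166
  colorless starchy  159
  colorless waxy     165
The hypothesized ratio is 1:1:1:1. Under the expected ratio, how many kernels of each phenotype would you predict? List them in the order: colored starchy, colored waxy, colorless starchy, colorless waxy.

Under the 1:1:1:1 hypothesis (Σ ratio = 4, N = 648):
  colored starchy: 648 × 1/4 = 162
  colored waxy: 648 × 1/4 = 162
  colorless starchy: 648 × 1/4 = 162
  colorless waxy: 648 × 1/4 = 162

162, 162, 162, 162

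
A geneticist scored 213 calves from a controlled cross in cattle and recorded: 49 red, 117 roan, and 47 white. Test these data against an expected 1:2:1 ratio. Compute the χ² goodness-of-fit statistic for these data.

2.108

Expected counts for N = 213 under a 1:2:1 ratio (total parts = 4):
  red: 213 × 1/4 = 53.25
  roan: 213 × 2/4 = 106.5
  white: 213 × 1/4 = 53.25
χ² = Σ (O − E)² / E
  red: (49 − 53.25)² / 53.25 = 0.3392
  roan: (117 − 106.5)² / 106.5 = 1.0352
  white: (47 − 53.25)² / 53.25 = 0.7336
χ² = 0.3392 + 1.0352 + 0.7336 = 2.108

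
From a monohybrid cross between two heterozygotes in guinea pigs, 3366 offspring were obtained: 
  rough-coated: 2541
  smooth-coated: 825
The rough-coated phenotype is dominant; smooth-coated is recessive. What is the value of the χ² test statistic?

For a monohybrid cross between heterozygotes with complete dominance, the expected phenotypic ratio is 3:1.
Total ratio parts = 4. Expected numbers out of 3366:
  rough-coated: 3366 × 3/4 = 2524.5
  smooth-coated: 3366 × 1/4 = 841.5
χ² = Σ (O − E)² / E
  rough-coated: (2541 − 2524.5)² / 2524.5 = 0.1078
  smooth-coated: (825 − 841.5)² / 841.5 = 0.3235
χ² = 0.1078 + 0.3235 = 0.4313 ≈ 0.431

0.431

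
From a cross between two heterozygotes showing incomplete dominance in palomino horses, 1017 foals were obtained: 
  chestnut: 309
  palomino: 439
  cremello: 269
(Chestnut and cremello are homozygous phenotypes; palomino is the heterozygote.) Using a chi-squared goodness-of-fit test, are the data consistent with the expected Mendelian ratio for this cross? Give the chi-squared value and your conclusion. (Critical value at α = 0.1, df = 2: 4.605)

With incomplete dominance, a heterozygote × heterozygote cross gives a 1:2:1 phenotypic ratio.
The 1:2:1 ratio has 4 parts, so with N = 1017 the expected counts are:
  chestnut: 1017 × 1/4 = 254.25
  palomino: 1017 × 2/4 = 508.5
  cremello: 1017 × 1/4 = 254.25
χ² = Σ (O − E)² / E
  chestnut: (309 − 254.25)² / 254.25 = 11.7898
  palomino: (439 − 508.5)² / 508.5 = 9.4990
  cremello: (269 − 254.25)² / 254.25 = 0.8557
χ² = 11.7898 + 9.4990 + 0.8557 = 22.1445 ≈ 22.145
Degrees of freedom = 3 − 1 = 2; critical value at α = 0.1 is 4.605.
Since 22.145 > 4.605, we reject the null hypothesis — the data do not fit the 1:2:1 ratio.

22.145; not consistent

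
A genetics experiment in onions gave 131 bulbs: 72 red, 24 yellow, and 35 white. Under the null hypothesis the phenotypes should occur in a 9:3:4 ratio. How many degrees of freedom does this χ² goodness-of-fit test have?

2

A goodness-of-fit test with 3 phenotype classes has df = 3 − 1 = 2.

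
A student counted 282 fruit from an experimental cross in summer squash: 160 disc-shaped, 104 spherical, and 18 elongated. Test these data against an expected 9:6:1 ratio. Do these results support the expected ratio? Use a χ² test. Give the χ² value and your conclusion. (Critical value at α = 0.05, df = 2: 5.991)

Under the 9:6:1 hypothesis (Σ ratio = 16, N = 282):
  disc-shaped: 282 × 9/16 = 158.625
  spherical: 282 × 6/16 = 105.75
  elongated: 282 × 1/16 = 17.625
χ² = Σ (O − E)² / E
  disc-shaped: (160 − 158.625)² / 158.625 = 0.0119
  spherical: (104 − 105.75)² / 105.75 = 0.0290
  elongated: (18 − 17.625)² / 17.625 = 0.0080
χ² = 0.0119 + 0.0290 + 0.0080 = 0.0489 ≈ 0.049
Degrees of freedom = 3 − 1 = 2; critical value at α = 0.05 is 5.991.
Since 0.049 < 5.991, we fail to reject the null hypothesis — the data are consistent with the 9:6:1 ratio.

0.049; consistent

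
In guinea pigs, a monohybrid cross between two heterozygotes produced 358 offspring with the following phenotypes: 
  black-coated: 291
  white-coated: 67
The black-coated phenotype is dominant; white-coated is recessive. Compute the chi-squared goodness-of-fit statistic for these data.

7.542

For a monohybrid cross between heterozygotes with complete dominance, the expected phenotypic ratio is 3:1.
Expected counts for N = 358 under a 3:1 ratio (total parts = 4):
  black-coated: 358 × 3/4 = 268.5
  white-coated: 358 × 1/4 = 89.5
χ² = Σ (O − E)² / E
  black-coated: (291 − 268.5)² / 268.5 = 1.8855
  white-coated: (67 − 89.5)² / 89.5 = 5.6564
χ² = 1.8855 + 5.6564 = 7.5419 ≈ 7.542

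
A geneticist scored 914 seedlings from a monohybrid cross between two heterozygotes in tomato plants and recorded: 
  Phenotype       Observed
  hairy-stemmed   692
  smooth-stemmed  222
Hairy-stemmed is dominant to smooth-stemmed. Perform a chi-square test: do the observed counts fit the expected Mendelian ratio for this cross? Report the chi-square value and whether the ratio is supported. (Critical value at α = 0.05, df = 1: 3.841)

For a monohybrid cross between heterozygotes with complete dominance, the expected phenotypic ratio is 3:1.
Under the 3:1 hypothesis (Σ ratio = 4, N = 914):
  hairy-stemmed: 914 × 3/4 = 685.5
  smooth-stemmed: 914 × 1/4 = 228.5
χ² = Σ (O − E)² / E
  hairy-stemmed: (692 − 685.5)² / 685.5 = 0.0616
  smooth-stemmed: (222 − 228.5)² / 228.5 = 0.1849
χ² = 0.0616 + 0.1849 = 0.2465 ≈ 0.247
Degrees of freedom = 2 − 1 = 1; critical value at α = 0.05 is 3.841.
Since 0.247 < 3.841, we fail to reject the null hypothesis — the data are consistent with the 3:1 ratio.

0.247; consistent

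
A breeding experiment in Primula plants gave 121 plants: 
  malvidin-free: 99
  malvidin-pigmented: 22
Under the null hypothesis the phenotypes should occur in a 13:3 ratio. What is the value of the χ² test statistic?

Expected counts for N = 121 under a 13:3 ratio (total parts = 16):
  malvidin-free: 121 × 13/16 = 98.3125
  malvidin-pigmented: 121 × 3/16 = 22.6875
χ² = Σ (O − E)² / E
  malvidin-free: (99 − 98.3125)² / 98.3125 = 0.0048
  malvidin-pigmented: (22 − 22.6875)² / 22.6875 = 0.0208
χ² = 0.0048 + 0.0208 = 0.0256 ≈ 0.026

0.026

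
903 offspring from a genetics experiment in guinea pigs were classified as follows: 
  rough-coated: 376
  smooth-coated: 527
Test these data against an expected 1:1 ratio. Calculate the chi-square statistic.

Under the 1:1 hypothesis (Σ ratio = 2, N = 903):
  rough-coated: 903 × 1/2 = 451.5
  smooth-coated: 903 × 1/2 = 451.5
χ² = Σ (O − E)² / E
  rough-coated: (376 − 451.5)² / 451.5 = 12.6251
  smooth-coated: (527 − 451.5)² / 451.5 = 12.6251
χ² = 12.6251 + 12.6251 = 25.2502 ≈ 25.250

25.250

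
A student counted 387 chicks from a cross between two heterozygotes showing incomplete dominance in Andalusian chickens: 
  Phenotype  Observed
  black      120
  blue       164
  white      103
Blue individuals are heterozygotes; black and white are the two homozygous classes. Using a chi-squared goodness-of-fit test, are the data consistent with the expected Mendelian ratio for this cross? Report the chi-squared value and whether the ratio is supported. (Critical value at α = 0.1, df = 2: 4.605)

With incomplete dominance, a heterozygote × heterozygote cross gives a 1:2:1 phenotypic ratio.
The 1:2:1 ratio has 4 parts, so with N = 387 the expected counts are:
  black: 387 × 1/4 = 96.75
  blue: 387 × 2/4 = 193.5
  white: 387 × 1/4 = 96.75
χ² = Σ (O − E)² / E
  black: (120 − 96.75)² / 96.75 = 5.5872
  blue: (164 − 193.5)² / 193.5 = 4.4974
  white: (103 − 96.75)² / 96.75 = 0.4037
χ² = 5.5872 + 4.4974 + 0.4037 = 10.4883 ≈ 10.488
Degrees of freedom = 3 − 1 = 2; critical value at α = 0.1 is 4.605.
Since 10.488 > 4.605, we reject the null hypothesis — the data do not fit the 1:2:1 ratio.

10.488; not consistent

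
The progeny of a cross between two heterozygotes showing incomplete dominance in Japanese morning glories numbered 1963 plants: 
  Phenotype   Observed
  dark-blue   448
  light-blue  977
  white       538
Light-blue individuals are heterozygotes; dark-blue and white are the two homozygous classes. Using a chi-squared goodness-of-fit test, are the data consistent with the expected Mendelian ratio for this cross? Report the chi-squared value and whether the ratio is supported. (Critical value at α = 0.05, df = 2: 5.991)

8.294; not consistent

With incomplete dominance, a heterozygote × heterozygote cross gives a 1:2:1 phenotypic ratio.
The 1:2:1 ratio has 4 parts, so with N = 1963 the expected counts are:
  dark-blue: 1963 × 1/4 = 490.75
  light-blue: 1963 × 2/4 = 981.5
  white: 1963 × 1/4 = 490.75
χ² = Σ (O − E)² / E
  dark-blue: (448 − 490.75)² / 490.75 = 3.7240
  light-blue: (977 − 981.5)² / 981.5 = 0.0206
  white: (538 − 490.75)² / 490.75 = 4.5493
χ² = 3.7240 + 0.0206 + 4.5493 = 8.2939 ≈ 8.294
Degrees of freedom = 3 − 1 = 2; critical value at α = 0.05 is 5.991.
Since 8.294 > 5.991, we reject the null hypothesis — the data do not fit the 1:2:1 ratio.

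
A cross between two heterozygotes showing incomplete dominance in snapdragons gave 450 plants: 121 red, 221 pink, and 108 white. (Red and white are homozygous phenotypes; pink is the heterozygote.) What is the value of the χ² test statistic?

0.893

With incomplete dominance, a heterozygote × heterozygote cross gives a 1:2:1 phenotypic ratio.
Total ratio parts = 4. Expected numbers out of 450:
  red: 450 × 1/4 = 112.5
  pink: 450 × 2/4 = 225
  white: 450 × 1/4 = 112.5
χ² = Σ (O − E)² / E
  red: (121 − 112.5)² / 112.5 = 0.6422
  pink: (221 − 225)² / 225 = 0.0711
  white: (108 − 112.5)² / 112.5 = 0.1800
χ² = 0.6422 + 0.0711 + 0.1800 = 0.8933 ≈ 0.893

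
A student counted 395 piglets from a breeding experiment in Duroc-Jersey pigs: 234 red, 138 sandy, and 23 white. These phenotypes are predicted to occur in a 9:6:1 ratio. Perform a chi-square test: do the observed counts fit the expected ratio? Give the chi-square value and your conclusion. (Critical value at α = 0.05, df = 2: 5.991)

The 9:6:1 ratio has 16 parts, so with N = 395 the expected counts are:
  red: 395 × 9/16 = 222.1875
  sandy: 395 × 6/16 = 148.125
  white: 395 × 1/16 = 24.6875
χ² = Σ (O − E)² / E
  red: (234 − 222.1875)² / 222.1875 = 0.6280
  sandy: (138 − 148.125)² / 148.125 = 0.6921
  white: (23 − 24.6875)² / 24.6875 = 0.1153
χ² = 0.6280 + 0.6921 + 0.1153 = 1.4354 ≈ 1.435
Degrees of freedom = 3 − 1 = 2; critical value at α = 0.05 is 5.991.
Since 1.435 < 5.991, we fail to reject the null hypothesis — the data are consistent with the 9:6:1 ratio.

1.435; consistent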